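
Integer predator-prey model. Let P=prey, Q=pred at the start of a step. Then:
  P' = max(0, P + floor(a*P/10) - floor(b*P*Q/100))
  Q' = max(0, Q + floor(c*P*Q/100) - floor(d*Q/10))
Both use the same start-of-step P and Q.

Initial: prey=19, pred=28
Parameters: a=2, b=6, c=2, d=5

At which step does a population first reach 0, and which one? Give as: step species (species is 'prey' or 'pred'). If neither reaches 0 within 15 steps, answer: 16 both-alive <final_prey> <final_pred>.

Answer: 1 prey

Derivation:
Step 1: prey: 19+3-31=0; pred: 28+10-14=24
First extinction: prey at step 1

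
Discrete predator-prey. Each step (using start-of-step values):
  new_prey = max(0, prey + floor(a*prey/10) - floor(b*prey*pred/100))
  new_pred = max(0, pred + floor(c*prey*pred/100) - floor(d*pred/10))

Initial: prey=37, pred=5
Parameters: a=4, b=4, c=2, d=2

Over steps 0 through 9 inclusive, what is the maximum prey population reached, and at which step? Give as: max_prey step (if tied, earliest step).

Answer: 49 2

Derivation:
Step 1: prey: 37+14-7=44; pred: 5+3-1=7
Step 2: prey: 44+17-12=49; pred: 7+6-1=12
Step 3: prey: 49+19-23=45; pred: 12+11-2=21
Step 4: prey: 45+18-37=26; pred: 21+18-4=35
Step 5: prey: 26+10-36=0; pred: 35+18-7=46
Step 6: prey: 0+0-0=0; pred: 46+0-9=37
Step 7: prey: 0+0-0=0; pred: 37+0-7=30
Step 8: prey: 0+0-0=0; pred: 30+0-6=24
Step 9: prey: 0+0-0=0; pred: 24+0-4=20
Max prey = 49 at step 2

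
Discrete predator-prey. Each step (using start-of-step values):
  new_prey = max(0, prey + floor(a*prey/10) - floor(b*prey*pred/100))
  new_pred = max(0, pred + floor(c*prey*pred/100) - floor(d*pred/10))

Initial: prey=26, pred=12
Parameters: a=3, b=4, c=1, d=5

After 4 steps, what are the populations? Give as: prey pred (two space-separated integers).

Answer: 25 2

Derivation:
Step 1: prey: 26+7-12=21; pred: 12+3-6=9
Step 2: prey: 21+6-7=20; pred: 9+1-4=6
Step 3: prey: 20+6-4=22; pred: 6+1-3=4
Step 4: prey: 22+6-3=25; pred: 4+0-2=2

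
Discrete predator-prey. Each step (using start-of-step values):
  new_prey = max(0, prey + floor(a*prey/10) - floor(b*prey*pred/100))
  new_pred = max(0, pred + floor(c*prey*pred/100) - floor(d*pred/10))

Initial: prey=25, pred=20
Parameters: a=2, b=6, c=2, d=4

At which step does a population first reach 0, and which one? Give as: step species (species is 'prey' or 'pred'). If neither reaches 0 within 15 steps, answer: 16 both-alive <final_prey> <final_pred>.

Answer: 1 prey

Derivation:
Step 1: prey: 25+5-30=0; pred: 20+10-8=22
First extinction: prey at step 1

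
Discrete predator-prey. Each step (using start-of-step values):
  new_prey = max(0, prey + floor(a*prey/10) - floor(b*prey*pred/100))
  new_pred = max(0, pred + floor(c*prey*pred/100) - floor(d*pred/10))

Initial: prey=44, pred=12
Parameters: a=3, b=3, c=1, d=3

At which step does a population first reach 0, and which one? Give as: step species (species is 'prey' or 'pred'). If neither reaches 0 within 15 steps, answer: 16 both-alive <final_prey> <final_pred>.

Answer: 16 both-alive 24 6

Derivation:
Step 1: prey: 44+13-15=42; pred: 12+5-3=14
Step 2: prey: 42+12-17=37; pred: 14+5-4=15
Step 3: prey: 37+11-16=32; pred: 15+5-4=16
Step 4: prey: 32+9-15=26; pred: 16+5-4=17
Step 5: prey: 26+7-13=20; pred: 17+4-5=16
Step 6: prey: 20+6-9=17; pred: 16+3-4=15
Step 7: prey: 17+5-7=15; pred: 15+2-4=13
Step 8: prey: 15+4-5=14; pred: 13+1-3=11
Step 9: prey: 14+4-4=14; pred: 11+1-3=9
Step 10: prey: 14+4-3=15; pred: 9+1-2=8
Step 11: prey: 15+4-3=16; pred: 8+1-2=7
Step 12: prey: 16+4-3=17; pred: 7+1-2=6
Step 13: prey: 17+5-3=19; pred: 6+1-1=6
Step 14: prey: 19+5-3=21; pred: 6+1-1=6
Step 15: prey: 21+6-3=24; pred: 6+1-1=6
No extinction within 15 steps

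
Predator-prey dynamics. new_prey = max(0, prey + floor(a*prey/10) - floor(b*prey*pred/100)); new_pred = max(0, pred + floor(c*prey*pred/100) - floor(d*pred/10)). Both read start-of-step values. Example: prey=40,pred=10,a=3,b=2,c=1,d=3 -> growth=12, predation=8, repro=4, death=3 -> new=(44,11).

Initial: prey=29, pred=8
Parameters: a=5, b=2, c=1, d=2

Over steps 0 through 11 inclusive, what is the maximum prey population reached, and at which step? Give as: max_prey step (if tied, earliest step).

Step 1: prey: 29+14-4=39; pred: 8+2-1=9
Step 2: prey: 39+19-7=51; pred: 9+3-1=11
Step 3: prey: 51+25-11=65; pred: 11+5-2=14
Step 4: prey: 65+32-18=79; pred: 14+9-2=21
Step 5: prey: 79+39-33=85; pred: 21+16-4=33
Step 6: prey: 85+42-56=71; pred: 33+28-6=55
Step 7: prey: 71+35-78=28; pred: 55+39-11=83
Step 8: prey: 28+14-46=0; pred: 83+23-16=90
Step 9: prey: 0+0-0=0; pred: 90+0-18=72
Step 10: prey: 0+0-0=0; pred: 72+0-14=58
Step 11: prey: 0+0-0=0; pred: 58+0-11=47
Max prey = 85 at step 5

Answer: 85 5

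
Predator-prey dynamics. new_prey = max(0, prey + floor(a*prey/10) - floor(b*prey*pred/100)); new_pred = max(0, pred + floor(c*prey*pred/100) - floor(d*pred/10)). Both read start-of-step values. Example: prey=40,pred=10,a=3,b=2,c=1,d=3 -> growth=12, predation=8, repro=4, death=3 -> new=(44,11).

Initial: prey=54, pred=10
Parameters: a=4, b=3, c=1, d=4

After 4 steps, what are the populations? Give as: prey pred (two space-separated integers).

Answer: 59 20

Derivation:
Step 1: prey: 54+21-16=59; pred: 10+5-4=11
Step 2: prey: 59+23-19=63; pred: 11+6-4=13
Step 3: prey: 63+25-24=64; pred: 13+8-5=16
Step 4: prey: 64+25-30=59; pred: 16+10-6=20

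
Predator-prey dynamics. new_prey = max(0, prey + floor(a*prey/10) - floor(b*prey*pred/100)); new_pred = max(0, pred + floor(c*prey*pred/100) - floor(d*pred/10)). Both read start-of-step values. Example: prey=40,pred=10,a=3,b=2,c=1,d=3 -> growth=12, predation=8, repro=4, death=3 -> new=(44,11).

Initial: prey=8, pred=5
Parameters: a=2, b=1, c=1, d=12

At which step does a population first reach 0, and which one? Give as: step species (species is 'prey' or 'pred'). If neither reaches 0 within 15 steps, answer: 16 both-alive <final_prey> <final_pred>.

Answer: 1 pred

Derivation:
Step 1: prey: 8+1-0=9; pred: 5+0-6=0
First extinction: pred at step 1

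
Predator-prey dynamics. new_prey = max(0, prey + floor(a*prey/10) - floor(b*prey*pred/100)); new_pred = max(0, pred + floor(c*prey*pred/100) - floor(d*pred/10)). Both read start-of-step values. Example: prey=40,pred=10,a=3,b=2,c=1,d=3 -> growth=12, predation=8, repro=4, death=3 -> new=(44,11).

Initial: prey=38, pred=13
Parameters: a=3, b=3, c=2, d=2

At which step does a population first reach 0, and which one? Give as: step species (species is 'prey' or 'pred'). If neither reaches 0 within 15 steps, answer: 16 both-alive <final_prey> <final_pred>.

Step 1: prey: 38+11-14=35; pred: 13+9-2=20
Step 2: prey: 35+10-21=24; pred: 20+14-4=30
Step 3: prey: 24+7-21=10; pred: 30+14-6=38
Step 4: prey: 10+3-11=2; pred: 38+7-7=38
Step 5: prey: 2+0-2=0; pred: 38+1-7=32
First extinction: prey at step 5

Answer: 5 prey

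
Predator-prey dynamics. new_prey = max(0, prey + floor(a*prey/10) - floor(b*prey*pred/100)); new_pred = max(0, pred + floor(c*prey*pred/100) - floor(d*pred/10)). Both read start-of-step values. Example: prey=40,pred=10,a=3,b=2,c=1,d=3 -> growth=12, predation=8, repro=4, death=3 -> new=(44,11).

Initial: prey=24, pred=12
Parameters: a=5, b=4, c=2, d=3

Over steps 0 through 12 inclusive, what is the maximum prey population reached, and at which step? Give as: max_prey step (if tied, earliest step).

Answer: 25 1

Derivation:
Step 1: prey: 24+12-11=25; pred: 12+5-3=14
Step 2: prey: 25+12-14=23; pred: 14+7-4=17
Step 3: prey: 23+11-15=19; pred: 17+7-5=19
Step 4: prey: 19+9-14=14; pred: 19+7-5=21
Step 5: prey: 14+7-11=10; pred: 21+5-6=20
Step 6: prey: 10+5-8=7; pred: 20+4-6=18
Step 7: prey: 7+3-5=5; pred: 18+2-5=15
Step 8: prey: 5+2-3=4; pred: 15+1-4=12
Step 9: prey: 4+2-1=5; pred: 12+0-3=9
Step 10: prey: 5+2-1=6; pred: 9+0-2=7
Step 11: prey: 6+3-1=8; pred: 7+0-2=5
Step 12: prey: 8+4-1=11; pred: 5+0-1=4
Max prey = 25 at step 1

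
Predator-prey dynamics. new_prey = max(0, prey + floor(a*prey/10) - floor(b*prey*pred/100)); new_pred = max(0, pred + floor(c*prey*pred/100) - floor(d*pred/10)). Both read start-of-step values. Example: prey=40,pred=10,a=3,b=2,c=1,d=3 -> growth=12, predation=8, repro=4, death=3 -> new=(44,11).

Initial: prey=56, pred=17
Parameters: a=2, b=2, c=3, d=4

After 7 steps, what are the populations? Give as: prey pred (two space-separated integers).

Step 1: prey: 56+11-19=48; pred: 17+28-6=39
Step 2: prey: 48+9-37=20; pred: 39+56-15=80
Step 3: prey: 20+4-32=0; pred: 80+48-32=96
Step 4: prey: 0+0-0=0; pred: 96+0-38=58
Step 5: prey: 0+0-0=0; pred: 58+0-23=35
Step 6: prey: 0+0-0=0; pred: 35+0-14=21
Step 7: prey: 0+0-0=0; pred: 21+0-8=13

Answer: 0 13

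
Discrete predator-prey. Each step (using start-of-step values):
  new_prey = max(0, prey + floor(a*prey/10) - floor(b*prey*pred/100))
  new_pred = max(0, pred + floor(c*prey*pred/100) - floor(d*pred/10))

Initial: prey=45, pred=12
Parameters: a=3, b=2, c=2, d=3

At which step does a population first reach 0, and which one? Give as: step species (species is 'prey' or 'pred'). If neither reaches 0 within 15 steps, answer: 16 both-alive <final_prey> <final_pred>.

Step 1: prey: 45+13-10=48; pred: 12+10-3=19
Step 2: prey: 48+14-18=44; pred: 19+18-5=32
Step 3: prey: 44+13-28=29; pred: 32+28-9=51
Step 4: prey: 29+8-29=8; pred: 51+29-15=65
Step 5: prey: 8+2-10=0; pred: 65+10-19=56
First extinction: prey at step 5

Answer: 5 prey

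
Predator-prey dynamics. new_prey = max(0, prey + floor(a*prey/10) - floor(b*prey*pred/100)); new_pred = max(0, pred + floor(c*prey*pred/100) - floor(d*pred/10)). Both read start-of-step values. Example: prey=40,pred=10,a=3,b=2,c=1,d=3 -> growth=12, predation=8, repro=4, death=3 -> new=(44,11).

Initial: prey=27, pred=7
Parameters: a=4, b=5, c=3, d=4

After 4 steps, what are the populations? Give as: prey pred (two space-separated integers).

Step 1: prey: 27+10-9=28; pred: 7+5-2=10
Step 2: prey: 28+11-14=25; pred: 10+8-4=14
Step 3: prey: 25+10-17=18; pred: 14+10-5=19
Step 4: prey: 18+7-17=8; pred: 19+10-7=22

Answer: 8 22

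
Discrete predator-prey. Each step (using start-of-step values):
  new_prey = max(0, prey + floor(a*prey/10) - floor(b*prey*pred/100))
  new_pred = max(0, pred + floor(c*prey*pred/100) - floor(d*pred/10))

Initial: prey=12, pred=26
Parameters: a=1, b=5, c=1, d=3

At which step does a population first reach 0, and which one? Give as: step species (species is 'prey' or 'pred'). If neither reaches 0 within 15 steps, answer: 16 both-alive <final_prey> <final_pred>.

Answer: 1 prey

Derivation:
Step 1: prey: 12+1-15=0; pred: 26+3-7=22
First extinction: prey at step 1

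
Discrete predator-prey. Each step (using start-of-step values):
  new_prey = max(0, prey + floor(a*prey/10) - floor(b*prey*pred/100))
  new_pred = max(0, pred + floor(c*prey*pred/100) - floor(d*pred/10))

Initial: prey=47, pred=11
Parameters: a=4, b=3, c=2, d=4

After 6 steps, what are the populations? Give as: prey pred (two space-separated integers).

Step 1: prey: 47+18-15=50; pred: 11+10-4=17
Step 2: prey: 50+20-25=45; pred: 17+17-6=28
Step 3: prey: 45+18-37=26; pred: 28+25-11=42
Step 4: prey: 26+10-32=4; pred: 42+21-16=47
Step 5: prey: 4+1-5=0; pred: 47+3-18=32
Step 6: prey: 0+0-0=0; pred: 32+0-12=20

Answer: 0 20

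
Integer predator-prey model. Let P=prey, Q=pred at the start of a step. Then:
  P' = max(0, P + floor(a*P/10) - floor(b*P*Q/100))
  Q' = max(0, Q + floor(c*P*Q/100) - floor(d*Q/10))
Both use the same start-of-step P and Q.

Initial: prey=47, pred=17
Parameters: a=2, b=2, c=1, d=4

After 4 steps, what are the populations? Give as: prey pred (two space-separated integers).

Answer: 26 16

Derivation:
Step 1: prey: 47+9-15=41; pred: 17+7-6=18
Step 2: prey: 41+8-14=35; pred: 18+7-7=18
Step 3: prey: 35+7-12=30; pred: 18+6-7=17
Step 4: prey: 30+6-10=26; pred: 17+5-6=16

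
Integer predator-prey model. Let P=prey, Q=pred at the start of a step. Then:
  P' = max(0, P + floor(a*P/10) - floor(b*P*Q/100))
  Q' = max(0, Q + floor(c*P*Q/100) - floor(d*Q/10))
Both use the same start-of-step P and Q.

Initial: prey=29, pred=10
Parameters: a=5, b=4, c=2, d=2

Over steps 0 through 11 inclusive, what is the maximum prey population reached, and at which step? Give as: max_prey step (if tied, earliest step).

Step 1: prey: 29+14-11=32; pred: 10+5-2=13
Step 2: prey: 32+16-16=32; pred: 13+8-2=19
Step 3: prey: 32+16-24=24; pred: 19+12-3=28
Step 4: prey: 24+12-26=10; pred: 28+13-5=36
Step 5: prey: 10+5-14=1; pred: 36+7-7=36
Step 6: prey: 1+0-1=0; pred: 36+0-7=29
Step 7: prey: 0+0-0=0; pred: 29+0-5=24
Step 8: prey: 0+0-0=0; pred: 24+0-4=20
Step 9: prey: 0+0-0=0; pred: 20+0-4=16
Step 10: prey: 0+0-0=0; pred: 16+0-3=13
Step 11: prey: 0+0-0=0; pred: 13+0-2=11
Max prey = 32 at step 1

Answer: 32 1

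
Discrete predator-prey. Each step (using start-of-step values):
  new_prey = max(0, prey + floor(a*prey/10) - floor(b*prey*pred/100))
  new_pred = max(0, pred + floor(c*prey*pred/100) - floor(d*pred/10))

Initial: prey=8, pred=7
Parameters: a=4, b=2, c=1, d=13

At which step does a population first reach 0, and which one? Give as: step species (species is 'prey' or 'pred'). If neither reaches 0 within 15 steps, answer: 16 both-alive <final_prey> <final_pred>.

Answer: 1 pred

Derivation:
Step 1: prey: 8+3-1=10; pred: 7+0-9=0
First extinction: pred at step 1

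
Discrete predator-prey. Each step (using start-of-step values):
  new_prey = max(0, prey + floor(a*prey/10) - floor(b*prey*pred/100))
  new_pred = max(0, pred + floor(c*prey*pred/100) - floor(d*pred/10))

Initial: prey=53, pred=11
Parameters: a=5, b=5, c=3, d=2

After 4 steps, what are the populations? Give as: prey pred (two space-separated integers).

Answer: 0 53

Derivation:
Step 1: prey: 53+26-29=50; pred: 11+17-2=26
Step 2: prey: 50+25-65=10; pred: 26+39-5=60
Step 3: prey: 10+5-30=0; pred: 60+18-12=66
Step 4: prey: 0+0-0=0; pred: 66+0-13=53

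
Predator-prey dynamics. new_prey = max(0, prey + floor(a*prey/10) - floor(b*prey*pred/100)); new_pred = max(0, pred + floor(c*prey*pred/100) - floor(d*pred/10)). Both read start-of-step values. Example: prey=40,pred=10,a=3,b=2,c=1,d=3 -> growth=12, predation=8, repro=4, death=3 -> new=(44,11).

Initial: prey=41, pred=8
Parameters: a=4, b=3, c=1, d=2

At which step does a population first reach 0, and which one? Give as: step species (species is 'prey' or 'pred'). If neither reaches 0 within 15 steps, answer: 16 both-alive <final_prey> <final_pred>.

Answer: 16 both-alive 1 8

Derivation:
Step 1: prey: 41+16-9=48; pred: 8+3-1=10
Step 2: prey: 48+19-14=53; pred: 10+4-2=12
Step 3: prey: 53+21-19=55; pred: 12+6-2=16
Step 4: prey: 55+22-26=51; pred: 16+8-3=21
Step 5: prey: 51+20-32=39; pred: 21+10-4=27
Step 6: prey: 39+15-31=23; pred: 27+10-5=32
Step 7: prey: 23+9-22=10; pred: 32+7-6=33
Step 8: prey: 10+4-9=5; pred: 33+3-6=30
Step 9: prey: 5+2-4=3; pred: 30+1-6=25
Step 10: prey: 3+1-2=2; pred: 25+0-5=20
Step 11: prey: 2+0-1=1; pred: 20+0-4=16
Step 12: prey: 1+0-0=1; pred: 16+0-3=13
Step 13: prey: 1+0-0=1; pred: 13+0-2=11
Step 14: prey: 1+0-0=1; pred: 11+0-2=9
Step 15: prey: 1+0-0=1; pred: 9+0-1=8
No extinction within 15 steps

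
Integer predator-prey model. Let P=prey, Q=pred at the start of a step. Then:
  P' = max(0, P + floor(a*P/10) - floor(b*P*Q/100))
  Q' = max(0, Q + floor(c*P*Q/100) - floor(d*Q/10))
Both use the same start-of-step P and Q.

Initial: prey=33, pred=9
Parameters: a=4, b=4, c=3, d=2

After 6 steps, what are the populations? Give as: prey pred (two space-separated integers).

Answer: 0 30

Derivation:
Step 1: prey: 33+13-11=35; pred: 9+8-1=16
Step 2: prey: 35+14-22=27; pred: 16+16-3=29
Step 3: prey: 27+10-31=6; pred: 29+23-5=47
Step 4: prey: 6+2-11=0; pred: 47+8-9=46
Step 5: prey: 0+0-0=0; pred: 46+0-9=37
Step 6: prey: 0+0-0=0; pred: 37+0-7=30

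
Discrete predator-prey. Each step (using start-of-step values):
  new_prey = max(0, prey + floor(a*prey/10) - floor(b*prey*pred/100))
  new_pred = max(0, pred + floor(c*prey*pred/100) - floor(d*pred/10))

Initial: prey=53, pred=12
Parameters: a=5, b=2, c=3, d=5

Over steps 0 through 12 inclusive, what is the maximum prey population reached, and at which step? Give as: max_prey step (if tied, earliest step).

Step 1: prey: 53+26-12=67; pred: 12+19-6=25
Step 2: prey: 67+33-33=67; pred: 25+50-12=63
Step 3: prey: 67+33-84=16; pred: 63+126-31=158
Step 4: prey: 16+8-50=0; pred: 158+75-79=154
Step 5: prey: 0+0-0=0; pred: 154+0-77=77
Step 6: prey: 0+0-0=0; pred: 77+0-38=39
Step 7: prey: 0+0-0=0; pred: 39+0-19=20
Step 8: prey: 0+0-0=0; pred: 20+0-10=10
Step 9: prey: 0+0-0=0; pred: 10+0-5=5
Step 10: prey: 0+0-0=0; pred: 5+0-2=3
Step 11: prey: 0+0-0=0; pred: 3+0-1=2
Step 12: prey: 0+0-0=0; pred: 2+0-1=1
Max prey = 67 at step 1

Answer: 67 1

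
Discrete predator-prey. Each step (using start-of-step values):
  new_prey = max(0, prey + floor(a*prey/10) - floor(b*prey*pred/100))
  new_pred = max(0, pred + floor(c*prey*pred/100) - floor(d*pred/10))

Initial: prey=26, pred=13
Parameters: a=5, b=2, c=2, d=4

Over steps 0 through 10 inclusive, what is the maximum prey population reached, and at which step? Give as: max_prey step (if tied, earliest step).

Answer: 46 3

Derivation:
Step 1: prey: 26+13-6=33; pred: 13+6-5=14
Step 2: prey: 33+16-9=40; pred: 14+9-5=18
Step 3: prey: 40+20-14=46; pred: 18+14-7=25
Step 4: prey: 46+23-23=46; pred: 25+23-10=38
Step 5: prey: 46+23-34=35; pred: 38+34-15=57
Step 6: prey: 35+17-39=13; pred: 57+39-22=74
Step 7: prey: 13+6-19=0; pred: 74+19-29=64
Step 8: prey: 0+0-0=0; pred: 64+0-25=39
Step 9: prey: 0+0-0=0; pred: 39+0-15=24
Step 10: prey: 0+0-0=0; pred: 24+0-9=15
Max prey = 46 at step 3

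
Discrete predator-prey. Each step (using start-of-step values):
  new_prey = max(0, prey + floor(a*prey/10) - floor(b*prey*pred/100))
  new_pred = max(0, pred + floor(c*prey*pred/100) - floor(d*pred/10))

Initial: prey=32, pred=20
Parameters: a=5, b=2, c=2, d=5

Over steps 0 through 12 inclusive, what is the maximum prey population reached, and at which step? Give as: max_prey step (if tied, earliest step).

Answer: 39 2

Derivation:
Step 1: prey: 32+16-12=36; pred: 20+12-10=22
Step 2: prey: 36+18-15=39; pred: 22+15-11=26
Step 3: prey: 39+19-20=38; pred: 26+20-13=33
Step 4: prey: 38+19-25=32; pred: 33+25-16=42
Step 5: prey: 32+16-26=22; pred: 42+26-21=47
Step 6: prey: 22+11-20=13; pred: 47+20-23=44
Step 7: prey: 13+6-11=8; pred: 44+11-22=33
Step 8: prey: 8+4-5=7; pred: 33+5-16=22
Step 9: prey: 7+3-3=7; pred: 22+3-11=14
Step 10: prey: 7+3-1=9; pred: 14+1-7=8
Step 11: prey: 9+4-1=12; pred: 8+1-4=5
Step 12: prey: 12+6-1=17; pred: 5+1-2=4
Max prey = 39 at step 2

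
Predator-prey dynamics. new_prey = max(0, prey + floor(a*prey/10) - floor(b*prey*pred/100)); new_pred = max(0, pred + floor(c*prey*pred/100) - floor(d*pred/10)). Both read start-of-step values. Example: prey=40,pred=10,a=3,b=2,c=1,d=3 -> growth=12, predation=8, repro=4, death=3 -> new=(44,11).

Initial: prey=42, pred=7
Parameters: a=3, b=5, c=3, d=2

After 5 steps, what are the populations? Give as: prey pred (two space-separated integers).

Answer: 0 28

Derivation:
Step 1: prey: 42+12-14=40; pred: 7+8-1=14
Step 2: prey: 40+12-28=24; pred: 14+16-2=28
Step 3: prey: 24+7-33=0; pred: 28+20-5=43
Step 4: prey: 0+0-0=0; pred: 43+0-8=35
Step 5: prey: 0+0-0=0; pred: 35+0-7=28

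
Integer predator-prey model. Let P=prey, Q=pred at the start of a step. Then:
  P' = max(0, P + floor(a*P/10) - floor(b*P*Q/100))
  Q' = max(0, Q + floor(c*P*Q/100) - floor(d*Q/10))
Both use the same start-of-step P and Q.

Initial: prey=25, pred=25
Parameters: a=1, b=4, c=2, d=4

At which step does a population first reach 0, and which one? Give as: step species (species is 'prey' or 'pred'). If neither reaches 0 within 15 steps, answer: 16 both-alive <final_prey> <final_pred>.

Answer: 2 prey

Derivation:
Step 1: prey: 25+2-25=2; pred: 25+12-10=27
Step 2: prey: 2+0-2=0; pred: 27+1-10=18
First extinction: prey at step 2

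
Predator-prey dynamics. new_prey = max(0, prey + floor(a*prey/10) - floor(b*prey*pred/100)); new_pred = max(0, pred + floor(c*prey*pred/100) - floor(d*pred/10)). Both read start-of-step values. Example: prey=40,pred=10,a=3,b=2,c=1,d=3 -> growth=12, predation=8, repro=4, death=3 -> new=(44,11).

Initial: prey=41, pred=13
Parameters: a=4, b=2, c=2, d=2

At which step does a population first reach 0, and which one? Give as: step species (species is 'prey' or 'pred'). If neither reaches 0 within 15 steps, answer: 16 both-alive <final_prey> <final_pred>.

Answer: 5 prey

Derivation:
Step 1: prey: 41+16-10=47; pred: 13+10-2=21
Step 2: prey: 47+18-19=46; pred: 21+19-4=36
Step 3: prey: 46+18-33=31; pred: 36+33-7=62
Step 4: prey: 31+12-38=5; pred: 62+38-12=88
Step 5: prey: 5+2-8=0; pred: 88+8-17=79
First extinction: prey at step 5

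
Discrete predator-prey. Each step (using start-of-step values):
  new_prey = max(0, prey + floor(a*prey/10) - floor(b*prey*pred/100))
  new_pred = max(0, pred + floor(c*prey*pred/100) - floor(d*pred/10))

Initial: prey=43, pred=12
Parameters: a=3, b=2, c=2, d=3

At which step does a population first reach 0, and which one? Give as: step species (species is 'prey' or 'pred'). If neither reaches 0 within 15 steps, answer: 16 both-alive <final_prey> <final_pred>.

Answer: 6 prey

Derivation:
Step 1: prey: 43+12-10=45; pred: 12+10-3=19
Step 2: prey: 45+13-17=41; pred: 19+17-5=31
Step 3: prey: 41+12-25=28; pred: 31+25-9=47
Step 4: prey: 28+8-26=10; pred: 47+26-14=59
Step 5: prey: 10+3-11=2; pred: 59+11-17=53
Step 6: prey: 2+0-2=0; pred: 53+2-15=40
First extinction: prey at step 6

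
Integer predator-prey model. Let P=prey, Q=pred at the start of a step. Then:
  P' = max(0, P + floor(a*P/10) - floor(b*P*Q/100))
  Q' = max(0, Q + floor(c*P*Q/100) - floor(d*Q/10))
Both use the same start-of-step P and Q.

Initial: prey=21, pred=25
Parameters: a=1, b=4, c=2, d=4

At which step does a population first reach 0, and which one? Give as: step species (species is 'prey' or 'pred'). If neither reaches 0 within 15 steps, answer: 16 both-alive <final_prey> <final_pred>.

Step 1: prey: 21+2-21=2; pred: 25+10-10=25
Step 2: prey: 2+0-2=0; pred: 25+1-10=16
First extinction: prey at step 2

Answer: 2 prey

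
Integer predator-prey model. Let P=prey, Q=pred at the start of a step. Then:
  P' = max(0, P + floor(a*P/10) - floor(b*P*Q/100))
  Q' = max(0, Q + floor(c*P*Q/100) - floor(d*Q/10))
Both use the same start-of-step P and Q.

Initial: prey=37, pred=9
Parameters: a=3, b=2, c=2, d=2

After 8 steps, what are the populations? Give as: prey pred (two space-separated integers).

Step 1: prey: 37+11-6=42; pred: 9+6-1=14
Step 2: prey: 42+12-11=43; pred: 14+11-2=23
Step 3: prey: 43+12-19=36; pred: 23+19-4=38
Step 4: prey: 36+10-27=19; pred: 38+27-7=58
Step 5: prey: 19+5-22=2; pred: 58+22-11=69
Step 6: prey: 2+0-2=0; pred: 69+2-13=58
Step 7: prey: 0+0-0=0; pred: 58+0-11=47
Step 8: prey: 0+0-0=0; pred: 47+0-9=38

Answer: 0 38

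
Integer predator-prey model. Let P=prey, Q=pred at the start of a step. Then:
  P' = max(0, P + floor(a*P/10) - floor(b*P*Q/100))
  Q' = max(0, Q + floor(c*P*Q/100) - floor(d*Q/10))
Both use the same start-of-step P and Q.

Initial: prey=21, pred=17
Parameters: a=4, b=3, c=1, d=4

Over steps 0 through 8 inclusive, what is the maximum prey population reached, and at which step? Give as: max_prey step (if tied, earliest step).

Answer: 53 8

Derivation:
Step 1: prey: 21+8-10=19; pred: 17+3-6=14
Step 2: prey: 19+7-7=19; pred: 14+2-5=11
Step 3: prey: 19+7-6=20; pred: 11+2-4=9
Step 4: prey: 20+8-5=23; pred: 9+1-3=7
Step 5: prey: 23+9-4=28; pred: 7+1-2=6
Step 6: prey: 28+11-5=34; pred: 6+1-2=5
Step 7: prey: 34+13-5=42; pred: 5+1-2=4
Step 8: prey: 42+16-5=53; pred: 4+1-1=4
Max prey = 53 at step 8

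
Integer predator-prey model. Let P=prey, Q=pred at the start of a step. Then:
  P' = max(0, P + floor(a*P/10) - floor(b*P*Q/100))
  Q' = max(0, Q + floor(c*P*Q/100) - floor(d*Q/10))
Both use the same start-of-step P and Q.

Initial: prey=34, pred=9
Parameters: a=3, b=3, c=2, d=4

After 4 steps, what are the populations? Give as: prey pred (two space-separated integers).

Step 1: prey: 34+10-9=35; pred: 9+6-3=12
Step 2: prey: 35+10-12=33; pred: 12+8-4=16
Step 3: prey: 33+9-15=27; pred: 16+10-6=20
Step 4: prey: 27+8-16=19; pred: 20+10-8=22

Answer: 19 22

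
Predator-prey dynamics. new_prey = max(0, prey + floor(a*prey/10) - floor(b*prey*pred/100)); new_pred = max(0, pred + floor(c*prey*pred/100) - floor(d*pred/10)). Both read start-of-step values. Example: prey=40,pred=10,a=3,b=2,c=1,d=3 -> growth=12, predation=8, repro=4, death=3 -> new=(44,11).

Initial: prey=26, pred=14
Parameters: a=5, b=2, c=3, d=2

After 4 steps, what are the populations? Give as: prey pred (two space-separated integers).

Step 1: prey: 26+13-7=32; pred: 14+10-2=22
Step 2: prey: 32+16-14=34; pred: 22+21-4=39
Step 3: prey: 34+17-26=25; pred: 39+39-7=71
Step 4: prey: 25+12-35=2; pred: 71+53-14=110

Answer: 2 110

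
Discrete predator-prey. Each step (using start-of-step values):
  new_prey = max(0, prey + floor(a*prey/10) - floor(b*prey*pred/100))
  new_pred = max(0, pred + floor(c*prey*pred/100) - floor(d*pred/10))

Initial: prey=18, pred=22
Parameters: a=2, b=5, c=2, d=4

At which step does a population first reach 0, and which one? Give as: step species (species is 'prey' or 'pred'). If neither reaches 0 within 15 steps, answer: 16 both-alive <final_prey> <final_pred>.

Step 1: prey: 18+3-19=2; pred: 22+7-8=21
Step 2: prey: 2+0-2=0; pred: 21+0-8=13
First extinction: prey at step 2

Answer: 2 prey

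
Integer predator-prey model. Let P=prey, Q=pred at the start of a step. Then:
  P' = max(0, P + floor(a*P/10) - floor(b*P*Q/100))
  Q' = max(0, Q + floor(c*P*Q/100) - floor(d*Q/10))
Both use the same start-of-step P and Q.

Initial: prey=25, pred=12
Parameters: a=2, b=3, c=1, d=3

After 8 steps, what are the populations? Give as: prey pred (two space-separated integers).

Step 1: prey: 25+5-9=21; pred: 12+3-3=12
Step 2: prey: 21+4-7=18; pred: 12+2-3=11
Step 3: prey: 18+3-5=16; pred: 11+1-3=9
Step 4: prey: 16+3-4=15; pred: 9+1-2=8
Step 5: prey: 15+3-3=15; pred: 8+1-2=7
Step 6: prey: 15+3-3=15; pred: 7+1-2=6
Step 7: prey: 15+3-2=16; pred: 6+0-1=5
Step 8: prey: 16+3-2=17; pred: 5+0-1=4

Answer: 17 4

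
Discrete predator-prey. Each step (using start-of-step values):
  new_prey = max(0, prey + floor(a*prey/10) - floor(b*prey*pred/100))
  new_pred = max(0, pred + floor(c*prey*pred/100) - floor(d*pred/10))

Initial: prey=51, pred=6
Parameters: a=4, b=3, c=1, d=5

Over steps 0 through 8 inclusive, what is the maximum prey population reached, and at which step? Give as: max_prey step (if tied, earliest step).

Step 1: prey: 51+20-9=62; pred: 6+3-3=6
Step 2: prey: 62+24-11=75; pred: 6+3-3=6
Step 3: prey: 75+30-13=92; pred: 6+4-3=7
Step 4: prey: 92+36-19=109; pred: 7+6-3=10
Step 5: prey: 109+43-32=120; pred: 10+10-5=15
Step 6: prey: 120+48-54=114; pred: 15+18-7=26
Step 7: prey: 114+45-88=71; pred: 26+29-13=42
Step 8: prey: 71+28-89=10; pred: 42+29-21=50
Max prey = 120 at step 5

Answer: 120 5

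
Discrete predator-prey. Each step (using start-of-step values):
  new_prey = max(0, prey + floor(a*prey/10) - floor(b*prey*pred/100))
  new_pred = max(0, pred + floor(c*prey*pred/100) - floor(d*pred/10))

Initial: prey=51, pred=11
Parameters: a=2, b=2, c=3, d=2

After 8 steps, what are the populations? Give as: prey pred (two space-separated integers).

Answer: 0 39

Derivation:
Step 1: prey: 51+10-11=50; pred: 11+16-2=25
Step 2: prey: 50+10-25=35; pred: 25+37-5=57
Step 3: prey: 35+7-39=3; pred: 57+59-11=105
Step 4: prey: 3+0-6=0; pred: 105+9-21=93
Step 5: prey: 0+0-0=0; pred: 93+0-18=75
Step 6: prey: 0+0-0=0; pred: 75+0-15=60
Step 7: prey: 0+0-0=0; pred: 60+0-12=48
Step 8: prey: 0+0-0=0; pred: 48+0-9=39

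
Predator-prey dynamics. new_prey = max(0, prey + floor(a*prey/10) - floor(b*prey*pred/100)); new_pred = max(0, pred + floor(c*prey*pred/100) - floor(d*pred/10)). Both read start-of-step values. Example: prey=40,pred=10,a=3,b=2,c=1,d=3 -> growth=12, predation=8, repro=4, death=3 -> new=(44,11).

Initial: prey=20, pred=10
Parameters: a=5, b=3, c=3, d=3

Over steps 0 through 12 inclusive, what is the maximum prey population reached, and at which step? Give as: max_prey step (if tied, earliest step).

Answer: 27 2

Derivation:
Step 1: prey: 20+10-6=24; pred: 10+6-3=13
Step 2: prey: 24+12-9=27; pred: 13+9-3=19
Step 3: prey: 27+13-15=25; pred: 19+15-5=29
Step 4: prey: 25+12-21=16; pred: 29+21-8=42
Step 5: prey: 16+8-20=4; pred: 42+20-12=50
Step 6: prey: 4+2-6=0; pred: 50+6-15=41
Step 7: prey: 0+0-0=0; pred: 41+0-12=29
Step 8: prey: 0+0-0=0; pred: 29+0-8=21
Step 9: prey: 0+0-0=0; pred: 21+0-6=15
Step 10: prey: 0+0-0=0; pred: 15+0-4=11
Step 11: prey: 0+0-0=0; pred: 11+0-3=8
Step 12: prey: 0+0-0=0; pred: 8+0-2=6
Max prey = 27 at step 2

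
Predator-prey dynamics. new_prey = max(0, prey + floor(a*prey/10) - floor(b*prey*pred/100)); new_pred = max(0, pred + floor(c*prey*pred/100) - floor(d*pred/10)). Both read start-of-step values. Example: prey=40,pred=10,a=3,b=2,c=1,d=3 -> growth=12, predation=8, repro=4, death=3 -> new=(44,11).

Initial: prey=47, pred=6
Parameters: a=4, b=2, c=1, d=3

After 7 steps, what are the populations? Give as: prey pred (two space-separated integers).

Answer: 4 89

Derivation:
Step 1: prey: 47+18-5=60; pred: 6+2-1=7
Step 2: prey: 60+24-8=76; pred: 7+4-2=9
Step 3: prey: 76+30-13=93; pred: 9+6-2=13
Step 4: prey: 93+37-24=106; pred: 13+12-3=22
Step 5: prey: 106+42-46=102; pred: 22+23-6=39
Step 6: prey: 102+40-79=63; pred: 39+39-11=67
Step 7: prey: 63+25-84=4; pred: 67+42-20=89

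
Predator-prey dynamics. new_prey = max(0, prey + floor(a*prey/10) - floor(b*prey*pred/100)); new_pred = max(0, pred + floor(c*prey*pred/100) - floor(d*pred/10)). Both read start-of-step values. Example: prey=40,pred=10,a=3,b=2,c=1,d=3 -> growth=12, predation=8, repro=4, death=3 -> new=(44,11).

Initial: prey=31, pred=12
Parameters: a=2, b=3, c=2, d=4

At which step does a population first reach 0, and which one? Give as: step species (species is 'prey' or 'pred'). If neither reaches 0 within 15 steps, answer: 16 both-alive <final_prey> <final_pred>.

Step 1: prey: 31+6-11=26; pred: 12+7-4=15
Step 2: prey: 26+5-11=20; pred: 15+7-6=16
Step 3: prey: 20+4-9=15; pred: 16+6-6=16
Step 4: prey: 15+3-7=11; pred: 16+4-6=14
Step 5: prey: 11+2-4=9; pred: 14+3-5=12
Step 6: prey: 9+1-3=7; pred: 12+2-4=10
Step 7: prey: 7+1-2=6; pred: 10+1-4=7
Step 8: prey: 6+1-1=6; pred: 7+0-2=5
Step 9: prey: 6+1-0=7; pred: 5+0-2=3
Step 10: prey: 7+1-0=8; pred: 3+0-1=2
Step 11: prey: 8+1-0=9; pred: 2+0-0=2
Step 12: prey: 9+1-0=10; pred: 2+0-0=2
Step 13: prey: 10+2-0=12; pred: 2+0-0=2
Step 14: prey: 12+2-0=14; pred: 2+0-0=2
Step 15: prey: 14+2-0=16; pred: 2+0-0=2
No extinction within 15 steps

Answer: 16 both-alive 16 2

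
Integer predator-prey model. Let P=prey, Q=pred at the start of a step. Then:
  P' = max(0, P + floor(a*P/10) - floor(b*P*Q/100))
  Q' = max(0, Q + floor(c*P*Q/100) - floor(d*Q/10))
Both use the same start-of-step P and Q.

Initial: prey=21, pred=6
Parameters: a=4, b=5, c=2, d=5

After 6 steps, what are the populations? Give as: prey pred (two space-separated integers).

Answer: 42 9

Derivation:
Step 1: prey: 21+8-6=23; pred: 6+2-3=5
Step 2: prey: 23+9-5=27; pred: 5+2-2=5
Step 3: prey: 27+10-6=31; pred: 5+2-2=5
Step 4: prey: 31+12-7=36; pred: 5+3-2=6
Step 5: prey: 36+14-10=40; pred: 6+4-3=7
Step 6: prey: 40+16-14=42; pred: 7+5-3=9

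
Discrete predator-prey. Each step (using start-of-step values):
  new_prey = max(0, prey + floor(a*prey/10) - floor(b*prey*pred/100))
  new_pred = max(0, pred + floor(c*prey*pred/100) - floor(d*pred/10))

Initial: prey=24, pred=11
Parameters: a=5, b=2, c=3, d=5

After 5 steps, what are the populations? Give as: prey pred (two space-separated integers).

Answer: 16 90

Derivation:
Step 1: prey: 24+12-5=31; pred: 11+7-5=13
Step 2: prey: 31+15-8=38; pred: 13+12-6=19
Step 3: prey: 38+19-14=43; pred: 19+21-9=31
Step 4: prey: 43+21-26=38; pred: 31+39-15=55
Step 5: prey: 38+19-41=16; pred: 55+62-27=90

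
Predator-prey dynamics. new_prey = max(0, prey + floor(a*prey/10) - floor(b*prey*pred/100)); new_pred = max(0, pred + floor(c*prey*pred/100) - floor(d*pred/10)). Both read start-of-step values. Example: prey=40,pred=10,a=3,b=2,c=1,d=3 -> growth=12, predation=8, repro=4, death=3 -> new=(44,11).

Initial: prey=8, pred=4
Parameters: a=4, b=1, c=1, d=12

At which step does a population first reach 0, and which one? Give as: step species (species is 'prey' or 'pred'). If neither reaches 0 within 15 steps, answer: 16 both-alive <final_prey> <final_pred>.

Step 1: prey: 8+3-0=11; pred: 4+0-4=0
First extinction: pred at step 1

Answer: 1 pred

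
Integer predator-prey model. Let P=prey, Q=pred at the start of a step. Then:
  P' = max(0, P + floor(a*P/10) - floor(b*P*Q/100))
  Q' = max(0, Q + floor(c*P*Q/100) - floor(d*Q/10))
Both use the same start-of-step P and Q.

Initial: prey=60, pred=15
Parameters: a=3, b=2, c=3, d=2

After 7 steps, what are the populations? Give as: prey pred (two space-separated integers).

Step 1: prey: 60+18-18=60; pred: 15+27-3=39
Step 2: prey: 60+18-46=32; pred: 39+70-7=102
Step 3: prey: 32+9-65=0; pred: 102+97-20=179
Step 4: prey: 0+0-0=0; pred: 179+0-35=144
Step 5: prey: 0+0-0=0; pred: 144+0-28=116
Step 6: prey: 0+0-0=0; pred: 116+0-23=93
Step 7: prey: 0+0-0=0; pred: 93+0-18=75

Answer: 0 75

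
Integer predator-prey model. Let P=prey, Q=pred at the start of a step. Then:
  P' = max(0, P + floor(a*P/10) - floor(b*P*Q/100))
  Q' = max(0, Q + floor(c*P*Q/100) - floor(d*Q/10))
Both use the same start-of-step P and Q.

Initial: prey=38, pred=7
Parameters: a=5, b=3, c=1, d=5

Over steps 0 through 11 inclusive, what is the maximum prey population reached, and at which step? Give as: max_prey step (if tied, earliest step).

Step 1: prey: 38+19-7=50; pred: 7+2-3=6
Step 2: prey: 50+25-9=66; pred: 6+3-3=6
Step 3: prey: 66+33-11=88; pred: 6+3-3=6
Step 4: prey: 88+44-15=117; pred: 6+5-3=8
Step 5: prey: 117+58-28=147; pred: 8+9-4=13
Step 6: prey: 147+73-57=163; pred: 13+19-6=26
Step 7: prey: 163+81-127=117; pred: 26+42-13=55
Step 8: prey: 117+58-193=0; pred: 55+64-27=92
Step 9: prey: 0+0-0=0; pred: 92+0-46=46
Step 10: prey: 0+0-0=0; pred: 46+0-23=23
Step 11: prey: 0+0-0=0; pred: 23+0-11=12
Max prey = 163 at step 6

Answer: 163 6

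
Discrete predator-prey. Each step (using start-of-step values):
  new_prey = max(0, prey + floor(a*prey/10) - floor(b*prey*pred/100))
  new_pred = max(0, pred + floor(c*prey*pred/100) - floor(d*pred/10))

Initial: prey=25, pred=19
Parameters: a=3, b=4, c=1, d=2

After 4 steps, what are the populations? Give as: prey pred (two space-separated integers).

Answer: 2 13

Derivation:
Step 1: prey: 25+7-19=13; pred: 19+4-3=20
Step 2: prey: 13+3-10=6; pred: 20+2-4=18
Step 3: prey: 6+1-4=3; pred: 18+1-3=16
Step 4: prey: 3+0-1=2; pred: 16+0-3=13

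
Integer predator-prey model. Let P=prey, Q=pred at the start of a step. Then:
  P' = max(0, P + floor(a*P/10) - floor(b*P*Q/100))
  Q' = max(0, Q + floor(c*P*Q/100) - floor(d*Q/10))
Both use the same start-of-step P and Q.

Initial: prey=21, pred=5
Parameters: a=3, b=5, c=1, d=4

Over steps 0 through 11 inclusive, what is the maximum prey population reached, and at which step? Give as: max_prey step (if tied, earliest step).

Step 1: prey: 21+6-5=22; pred: 5+1-2=4
Step 2: prey: 22+6-4=24; pred: 4+0-1=3
Step 3: prey: 24+7-3=28; pred: 3+0-1=2
Step 4: prey: 28+8-2=34; pred: 2+0-0=2
Step 5: prey: 34+10-3=41; pred: 2+0-0=2
Step 6: prey: 41+12-4=49; pred: 2+0-0=2
Step 7: prey: 49+14-4=59; pred: 2+0-0=2
Step 8: prey: 59+17-5=71; pred: 2+1-0=3
Step 9: prey: 71+21-10=82; pred: 3+2-1=4
Step 10: prey: 82+24-16=90; pred: 4+3-1=6
Step 11: prey: 90+27-27=90; pred: 6+5-2=9
Max prey = 90 at step 10

Answer: 90 10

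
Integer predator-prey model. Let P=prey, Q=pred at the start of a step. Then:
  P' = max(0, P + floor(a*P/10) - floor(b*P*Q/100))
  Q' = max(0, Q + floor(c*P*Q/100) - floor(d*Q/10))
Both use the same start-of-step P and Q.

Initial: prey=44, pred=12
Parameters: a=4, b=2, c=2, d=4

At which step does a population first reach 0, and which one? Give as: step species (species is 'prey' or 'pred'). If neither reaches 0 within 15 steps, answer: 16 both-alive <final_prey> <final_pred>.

Step 1: prey: 44+17-10=51; pred: 12+10-4=18
Step 2: prey: 51+20-18=53; pred: 18+18-7=29
Step 3: prey: 53+21-30=44; pred: 29+30-11=48
Step 4: prey: 44+17-42=19; pred: 48+42-19=71
Step 5: prey: 19+7-26=0; pred: 71+26-28=69
First extinction: prey at step 5

Answer: 5 prey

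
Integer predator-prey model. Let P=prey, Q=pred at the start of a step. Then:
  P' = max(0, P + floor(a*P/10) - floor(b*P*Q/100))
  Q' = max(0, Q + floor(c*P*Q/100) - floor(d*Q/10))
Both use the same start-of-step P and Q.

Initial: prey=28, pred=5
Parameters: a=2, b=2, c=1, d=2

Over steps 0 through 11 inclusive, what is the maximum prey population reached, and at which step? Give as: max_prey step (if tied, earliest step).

Answer: 53 8

Derivation:
Step 1: prey: 28+5-2=31; pred: 5+1-1=5
Step 2: prey: 31+6-3=34; pred: 5+1-1=5
Step 3: prey: 34+6-3=37; pred: 5+1-1=5
Step 4: prey: 37+7-3=41; pred: 5+1-1=5
Step 5: prey: 41+8-4=45; pred: 5+2-1=6
Step 6: prey: 45+9-5=49; pred: 6+2-1=7
Step 7: prey: 49+9-6=52; pred: 7+3-1=9
Step 8: prey: 52+10-9=53; pred: 9+4-1=12
Step 9: prey: 53+10-12=51; pred: 12+6-2=16
Step 10: prey: 51+10-16=45; pred: 16+8-3=21
Step 11: prey: 45+9-18=36; pred: 21+9-4=26
Max prey = 53 at step 8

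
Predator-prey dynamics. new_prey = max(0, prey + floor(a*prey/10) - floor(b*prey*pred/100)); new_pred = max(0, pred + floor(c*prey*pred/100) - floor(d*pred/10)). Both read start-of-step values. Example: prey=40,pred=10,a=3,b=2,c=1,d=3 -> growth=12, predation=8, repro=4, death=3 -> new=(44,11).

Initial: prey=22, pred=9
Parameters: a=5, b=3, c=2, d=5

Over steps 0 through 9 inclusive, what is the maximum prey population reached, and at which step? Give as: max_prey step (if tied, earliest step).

Answer: 63 5

Derivation:
Step 1: prey: 22+11-5=28; pred: 9+3-4=8
Step 2: prey: 28+14-6=36; pred: 8+4-4=8
Step 3: prey: 36+18-8=46; pred: 8+5-4=9
Step 4: prey: 46+23-12=57; pred: 9+8-4=13
Step 5: prey: 57+28-22=63; pred: 13+14-6=21
Step 6: prey: 63+31-39=55; pred: 21+26-10=37
Step 7: prey: 55+27-61=21; pred: 37+40-18=59
Step 8: prey: 21+10-37=0; pred: 59+24-29=54
Step 9: prey: 0+0-0=0; pred: 54+0-27=27
Max prey = 63 at step 5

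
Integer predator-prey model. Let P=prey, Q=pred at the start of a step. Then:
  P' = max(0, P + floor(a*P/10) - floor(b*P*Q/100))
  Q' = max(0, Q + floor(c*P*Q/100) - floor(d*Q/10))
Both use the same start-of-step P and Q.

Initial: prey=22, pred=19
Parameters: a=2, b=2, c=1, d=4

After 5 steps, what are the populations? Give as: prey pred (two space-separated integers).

Step 1: prey: 22+4-8=18; pred: 19+4-7=16
Step 2: prey: 18+3-5=16; pred: 16+2-6=12
Step 3: prey: 16+3-3=16; pred: 12+1-4=9
Step 4: prey: 16+3-2=17; pred: 9+1-3=7
Step 5: prey: 17+3-2=18; pred: 7+1-2=6

Answer: 18 6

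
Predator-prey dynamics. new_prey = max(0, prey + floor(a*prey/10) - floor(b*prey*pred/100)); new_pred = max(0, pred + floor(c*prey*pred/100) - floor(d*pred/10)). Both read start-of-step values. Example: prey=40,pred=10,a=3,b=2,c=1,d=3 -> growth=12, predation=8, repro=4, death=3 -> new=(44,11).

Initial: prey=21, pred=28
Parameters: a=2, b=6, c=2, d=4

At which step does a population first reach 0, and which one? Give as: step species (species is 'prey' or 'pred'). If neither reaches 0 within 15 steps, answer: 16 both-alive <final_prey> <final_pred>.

Step 1: prey: 21+4-35=0; pred: 28+11-11=28
First extinction: prey at step 1

Answer: 1 prey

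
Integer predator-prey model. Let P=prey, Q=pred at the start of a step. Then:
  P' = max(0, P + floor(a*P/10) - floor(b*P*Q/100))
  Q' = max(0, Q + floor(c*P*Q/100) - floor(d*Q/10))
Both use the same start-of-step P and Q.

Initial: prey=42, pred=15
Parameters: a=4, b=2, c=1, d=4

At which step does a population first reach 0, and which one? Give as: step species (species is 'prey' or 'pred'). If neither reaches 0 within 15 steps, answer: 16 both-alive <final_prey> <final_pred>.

Answer: 16 both-alive 14 7

Derivation:
Step 1: prey: 42+16-12=46; pred: 15+6-6=15
Step 2: prey: 46+18-13=51; pred: 15+6-6=15
Step 3: prey: 51+20-15=56; pred: 15+7-6=16
Step 4: prey: 56+22-17=61; pred: 16+8-6=18
Step 5: prey: 61+24-21=64; pred: 18+10-7=21
Step 6: prey: 64+25-26=63; pred: 21+13-8=26
Step 7: prey: 63+25-32=56; pred: 26+16-10=32
Step 8: prey: 56+22-35=43; pred: 32+17-12=37
Step 9: prey: 43+17-31=29; pred: 37+15-14=38
Step 10: prey: 29+11-22=18; pred: 38+11-15=34
Step 11: prey: 18+7-12=13; pred: 34+6-13=27
Step 12: prey: 13+5-7=11; pred: 27+3-10=20
Step 13: prey: 11+4-4=11; pred: 20+2-8=14
Step 14: prey: 11+4-3=12; pred: 14+1-5=10
Step 15: prey: 12+4-2=14; pred: 10+1-4=7
No extinction within 15 steps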